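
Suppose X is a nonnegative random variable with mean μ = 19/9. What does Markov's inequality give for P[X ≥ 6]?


μ = E[X] = 19/9, a = 6.
Markov: P[X ≥ 6] ≤ μ/a = (19/9)/6 = 19/54.
Numerically: ≈ 0.352.
(Since a = 6 > μ = 2.111, the bound 19/54 is < 1 and informative.)

P[X ≥ 6] ≤ 19/54 ≈ 0.352.


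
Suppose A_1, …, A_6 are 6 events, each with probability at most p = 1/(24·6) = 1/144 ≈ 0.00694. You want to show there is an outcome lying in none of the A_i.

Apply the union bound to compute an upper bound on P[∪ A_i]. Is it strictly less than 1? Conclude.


Union bound: P[∪_{i=1}^{6} A_i] ≤ Σ_i P[A_i] ≤ 6·p = 6·(1/144) = 1/24.
Numerically: 1/24 ≈ 0.04167.
Is 1/24 < 1? YES.
Since P[∪ A_i] ≤ 1/24 < 1, the complement has P[∩ A_i^c] ≥ 1 − 1/24 = 23/24 > 0, so some outcome avoids every A_i.

6·p = 1/24 ≈ 0.04167; existence CERTIFIED by the union bound.


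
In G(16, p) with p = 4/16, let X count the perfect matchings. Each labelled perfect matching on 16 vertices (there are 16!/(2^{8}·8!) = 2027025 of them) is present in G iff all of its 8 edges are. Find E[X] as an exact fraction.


K_16 has 16!/(2^{8}·8!) = 2027025 labelled perfect matchings.
For each such perfect matching H, let X_H = 1 if all 8 edges of H are present in G. Then P[X_H = 1] = p^{8} = (1/4)^{8} = 1/65536.
By linearity: E[X] = Σ_H E[X_H] = 2027025 · p^{8} = 2027025 · 1/65536 = 2027025/65536.
Numerically: E[X] ≈ 30.9.

E[X] = 2027025 · (1/4)^{8} = 2027025/65536 ≈ 30.9.


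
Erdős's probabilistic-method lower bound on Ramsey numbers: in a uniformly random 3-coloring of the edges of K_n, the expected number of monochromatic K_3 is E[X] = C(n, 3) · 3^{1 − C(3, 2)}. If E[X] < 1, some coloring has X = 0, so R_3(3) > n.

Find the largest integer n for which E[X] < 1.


We need C(n, 3) · 3^{1 − 3} < 1, i.e. C(n, 3) < 3^{3 − 1} = 9.
Check values of n near the boundary:
  n = 3: C(3, 3) = 1; 1 < 9? YES
  n = 4: C(4, 3) = 4; 4 < 9? YES
  n = 5: C(5, 3) = 10; 10 < 9? NO
  n = 6: C(6, 3) = 20; 20 < 9? NO
The largest n with C(n, 3) < 9 is n = 4 (where E[X] = 4/9 ≈ 0.444444). Hence R_3(3) > 4, i.e. R_3(3) ≥ 5.

Largest n = 4; hence R_3(3) > 4.


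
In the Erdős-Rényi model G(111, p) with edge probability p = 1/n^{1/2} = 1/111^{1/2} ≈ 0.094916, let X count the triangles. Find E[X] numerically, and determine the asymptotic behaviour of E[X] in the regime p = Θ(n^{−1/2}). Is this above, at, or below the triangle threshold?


Number of potential triangles: C(111, 3) = 221815.
Each occurs with probability p³ ≈ (0.094916)³ ≈ 8.5509729e-04.
By linearity: E[X] = C(111, 3)·p³ ≈ 221815 · 8.5509729e-04 ≈ 189.67341.
Since α = 1/2 < 1, p = c/n^{1/2} ≫ 1/n is above the triangle threshold p ~ 1/n. Asymptotically E[X] ~ (c³/6)·n^{3(1−α)} = (1³/6)·n^{1.5} → ∞; triangles are abundant w.h.p.

E[X] ≈ 189.67341; in regime p = Θ(1/n^{1/2}) E[X] diverges (above the triangle threshold p ~ 1/n).


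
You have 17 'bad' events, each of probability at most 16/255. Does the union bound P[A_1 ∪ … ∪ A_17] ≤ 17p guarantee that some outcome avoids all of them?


Union bound: P[∪_{i=1}^{17} A_i] ≤ Σ_i P[A_i] ≤ 17·p = 17·(16/255) = 16/15.
Numerically: 16/15 ≈ 1.066667.
Is 16/15 < 1? NO.
Since the bound 16/15 is ≥ 1, the union bound is uninformative here; it does NOT by itself certify existence.

17·p = 16/15 ≈ 1.066667; existence NOT certified by the union bound.


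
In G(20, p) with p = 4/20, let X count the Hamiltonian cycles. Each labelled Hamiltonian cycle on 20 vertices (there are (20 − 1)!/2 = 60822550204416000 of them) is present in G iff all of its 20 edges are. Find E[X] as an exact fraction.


K_20 has (20 − 1)!/2 = 60822550204416000 labelled Hamiltonian cycles.
For each such Hamiltonian cycle H, let X_H = 1 if all 20 edges of H are present in G. Then P[X_H = 1] = p^{20} = (1/5)^{20} = 1/95367431640625.
Summing the indicators: E[X] = Σ_H E[X_H] = 60822550204416000 · p^{20} = 60822550204416000 · 1/95367431640625 = 486580401635328/762939453125.
Numerically: E[X] ≈ 637.77.

E[X] = 60822550204416000 · (1/5)^{20} = 486580401635328/762939453125 ≈ 637.77.


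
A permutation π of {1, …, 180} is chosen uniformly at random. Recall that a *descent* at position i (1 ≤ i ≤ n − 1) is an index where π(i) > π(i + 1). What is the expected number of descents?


Write X = Σ X_I over i = 1, …, 179, with X_I the indicator of one descent.
There are 179 indicators.
For each fixed i, the pair (π(i), π(i+1)) is a uniformly random ordered pair of distinct values from {1, …, 180}; by symmetry P[π(i) > π(i+1)] = 1/2.
By linearity: E[X] = 179 · (1/2) = (180 − 1) · (1/2) = 179/2 ≈ 89.500.

E[X] = 179/2 = 89.500.


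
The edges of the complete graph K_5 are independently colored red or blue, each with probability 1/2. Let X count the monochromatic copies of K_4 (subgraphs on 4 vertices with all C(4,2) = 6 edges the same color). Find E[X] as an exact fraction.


Let X = Σ_S X_S over the C(5, 4) = 5 subsets S of size 4, where X_S = 1 if the K_4 on S is monochromatic.
For a fixed S, the K_4 on S has C(4, 2) = 6 edges. P[all 6 edges red] = (1/2)^6, and likewise for blue, so P[monochromatic] = 2·(1/2)^6 = 2^{1 − 6} = 1/32.
Summing: E[X] = C(5, 4) · 2^{1 − 6} = 5 · 1/32 = 5/32.
Numerically: E[X] ≈ 0.15625.

E[X] = C(5,4)·2^(1−C(4,2)) = 5/32 ≈ 0.15625.


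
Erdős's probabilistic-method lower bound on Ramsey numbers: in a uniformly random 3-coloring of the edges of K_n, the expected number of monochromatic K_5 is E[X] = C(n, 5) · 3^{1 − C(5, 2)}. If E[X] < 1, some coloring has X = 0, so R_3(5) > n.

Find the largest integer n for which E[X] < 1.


We need C(n, 5) · 3^{1 − 10} < 1, i.e. C(n, 5) < 3^{10 − 1} = 19683.
Check values of n near the boundary:
  n = 17: C(17, 5) = 6188; 6188 < 19683? YES
  n = 18: C(18, 5) = 8568; 8568 < 19683? YES
  n = 19: C(19, 5) = 11628; 11628 < 19683? YES
  n = 20: C(20, 5) = 15504; 15504 < 19683? YES
  n = 21: C(21, 5) = 20349; 20349 < 19683? NO
  n = 22: C(22, 5) = 26334; 26334 < 19683? NO
  n = 23: C(23, 5) = 33649; 33649 < 19683? NO
The largest n with C(n, 5) < 19683 is n = 20 (where E[X] = 5168/6561 ≈ 0.7876848). Hence R_3(5) > 20, i.e. R_3(5) ≥ 21.

Largest n = 20; hence R_3(5) > 20.


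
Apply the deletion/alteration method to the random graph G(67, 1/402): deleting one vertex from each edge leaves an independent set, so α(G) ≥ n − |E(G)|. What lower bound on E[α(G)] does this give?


E[|E(G)|] = C(67, 2)·p = 2211 · (1/402) = 11/2.
E[α(G)] ≥ n − E[|E(G)|] = 67 − 11/2 = 123/2.
Numerically: ≈ 61.5000.
(This is only a lower bound; the true E[α(G)] may be larger.)

E[α(G)] ≥ 123/2 ≈ 61.5000.


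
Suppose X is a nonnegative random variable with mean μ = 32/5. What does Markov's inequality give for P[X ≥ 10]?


μ = E[X] = 32/5, a = 10.
Markov: P[X ≥ 10] ≤ μ/a = (32/5)/10 = 16/25.
Numerically: ≈ 0.6400.
(Since a = 10 > μ = 6.4000, the bound 16/25 is < 1 and informative.)

P[X ≥ 10] ≤ 16/25 ≈ 0.6400.


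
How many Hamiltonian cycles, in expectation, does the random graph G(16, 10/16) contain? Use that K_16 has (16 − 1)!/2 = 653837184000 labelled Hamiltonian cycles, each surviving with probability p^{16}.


K_16 has (16 − 1)!/2 = 653837184000 labelled Hamiltonian cycles.
For each such Hamiltonian cycle H, let X_H = 1 if all 16 edges of H are present in G. Then P[X_H = 1] = p^{16} = (5/8)^{16} = 152587890625/281474976710656.
Summing the indicators: E[X] = Σ_H E[X_H] = 653837184000 · p^{16} = 653837184000 · 152587890625/281474976710656 = 97429332733154296875/274877906944.
Numerically: E[X] ≈ 3.5445e+08.

E[X] = 653837184000 · (5/8)^{16} = 97429332733154296875/274877906944 ≈ 3.5445e+08.


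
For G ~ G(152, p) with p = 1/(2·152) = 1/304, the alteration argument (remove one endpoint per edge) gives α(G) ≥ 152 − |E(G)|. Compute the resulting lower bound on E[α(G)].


E[|E(G)|] = C(152, 2)·p = 11476 · (1/304) = 151/4.
E[α(G)] ≥ n − E[|E(G)|] = 152 − 151/4 = 457/4.
Numerically: ≈ 114.25000.
(This is only a lower bound; the true E[α(G)] may be larger.)

E[α(G)] ≥ 457/4 ≈ 114.25000.


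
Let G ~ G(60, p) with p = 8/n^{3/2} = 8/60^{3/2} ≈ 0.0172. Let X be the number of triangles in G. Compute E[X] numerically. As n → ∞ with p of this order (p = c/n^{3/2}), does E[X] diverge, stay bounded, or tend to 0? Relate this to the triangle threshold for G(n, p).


Number of potential triangles: C(60, 3) = 34220.
Each occurs with probability p³ ≈ (0.0172)³ ≈ 5.10022e-06.
By linearity: E[X] = C(60, 3)·p³ ≈ 34220 · 5.10022e-06 ≈ 0.175.
Since α = 3/2 > 1, p = c/n^{3/2} = o(1/n) is below the triangle threshold p ~ 1/n. Asymptotically E[X] ~ (c³/6)·n^{3(1−α)} = (8³/6)·n^{-1.5} → 0, so by Markov's inequality G has no triangles w.h.p.

E[X] ≈ 0.175; in regime p = Θ(1/n^{3/2}) E[X] tends to 0 (below the triangle threshold p ~ 1/n).


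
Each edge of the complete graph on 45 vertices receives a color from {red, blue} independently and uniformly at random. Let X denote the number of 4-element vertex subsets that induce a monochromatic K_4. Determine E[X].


Let X = Σ_S X_S over the C(45, 4) = 148995 subsets S of size 4, where X_S = 1 if the K_4 on S is monochromatic.
For a fixed S, the K_4 on S has C(4, 2) = 6 edges. P[all 6 edges red] = (1/2)^6, and likewise for blue, so P[monochromatic] = 2·(1/2)^6 = 2^{1 − 6} = 1/32.
By linearity: E[X] = C(45, 4) · 2^{1 − 6} = 148995 · 1/32 = 148995/32.
Numerically: E[X] ≈ 4656.09375.

E[X] = C(45,4)·2^(1−C(4,2)) = 148995/32 ≈ 4656.09375.


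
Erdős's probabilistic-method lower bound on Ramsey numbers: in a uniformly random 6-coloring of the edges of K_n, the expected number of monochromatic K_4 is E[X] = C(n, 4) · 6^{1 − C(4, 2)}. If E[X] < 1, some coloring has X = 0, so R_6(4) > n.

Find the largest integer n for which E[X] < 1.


We need C(n, 4) · 6^{1 − 6} < 1, i.e. C(n, 4) < 6^{6 − 1} = 7776.
Check values of n near the boundary:
  n = 21: C(21, 4) = 5985; 5985 < 7776? YES
  n = 22: C(22, 4) = 7315; 7315 < 7776? YES
  n = 23: C(23, 4) = 8855; 8855 < 7776? NO
  n = 24: C(24, 4) = 10626; 10626 < 7776? NO
The largest n with C(n, 4) < 7776 is n = 22 (where E[X] = 7315/7776 ≈ 0.94072). Hence R_6(4) > 22, i.e. R_6(4) ≥ 23.

Largest n = 22; hence R_6(4) > 22.


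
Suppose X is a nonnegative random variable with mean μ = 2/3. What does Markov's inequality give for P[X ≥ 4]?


μ = E[X] = 2/3, a = 4.
Markov: P[X ≥ 4] ≤ μ/a = (2/3)/4 = 1/6.
Numerically: ≈ 0.167.
(Since a = 4 > μ = 0.667, the bound 1/6 is < 1 and informative.)

P[X ≥ 4] ≤ 1/6 ≈ 0.167.


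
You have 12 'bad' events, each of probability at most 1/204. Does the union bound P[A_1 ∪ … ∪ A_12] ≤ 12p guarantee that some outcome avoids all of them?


Union bound: P[∪_{i=1}^{12} A_i] ≤ Σ_i P[A_i] ≤ 12·p = 12·(1/204) = 1/17.
Numerically: 1/17 ≈ 0.0588235.
Is 1/17 < 1? YES.
Since P[∪ A_i] ≤ 1/17 < 1, the complement has P[∩ A_i^c] ≥ 1 − 1/17 = 16/17 > 0, so some outcome avoids every A_i.

12·p = 1/17 ≈ 0.0588235; existence CERTIFIED by the union bound.


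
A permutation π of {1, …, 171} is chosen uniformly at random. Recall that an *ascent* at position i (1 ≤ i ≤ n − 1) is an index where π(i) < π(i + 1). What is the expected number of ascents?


Write X = Σ X_I over i = 1, …, 170, with X_I the indicator of one ascent.
There are 170 indicators.
For each fixed i, the pair (π(i), π(i+1)) is a uniformly random ordered pair of distinct values from {1, …, 171}; by symmetry P[π(i) < π(i+1)] = 1/2.
By linearity: E[X] = 170 · (1/2) = (171 − 1) · (1/2) = 85 ≈ 85.0000.

E[X] = 85 = 85.0000.


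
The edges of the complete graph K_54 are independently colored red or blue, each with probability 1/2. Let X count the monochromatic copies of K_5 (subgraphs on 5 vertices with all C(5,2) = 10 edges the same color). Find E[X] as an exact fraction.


Let X = Σ_S X_S over the C(54, 5) = 3162510 subsets S of size 5, where X_S = 1 if the K_5 on S is monochromatic.
For a fixed S, the K_5 on S has C(5, 2) = 10 edges. P[all 10 edges red] = (1/2)^10, and likewise for blue, so P[monochromatic] = 2·(1/2)^10 = 2^{1 − 10} = 1/512.
By linearity: E[X] = C(54, 5) · 2^{1 − 10} = 3162510 · 1/512 = 1581255/256.
Numerically: E[X] ≈ 6176.777.

E[X] = C(54,5)·2^(1−C(5,2)) = 1581255/256 ≈ 6176.777.


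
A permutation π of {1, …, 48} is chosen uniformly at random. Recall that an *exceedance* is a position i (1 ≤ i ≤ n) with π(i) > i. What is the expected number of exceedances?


Write X = Σ_{i=1}^{48} X_i, where X_i = 1_{π(i) > i}.
For each fixed i, π(i) is uniform over {1, …, 48} (marginal of a uniform permutation), so P[π(i) > i] = (n − i)/n. Summing: Σ_{i=1}^{48} (n − i)/n = (0 + 1 + … + 47)/48 = 48(48 − 1)/(2·48) = (48 − 1)/2.
Hence E[X] = Σ_{i=1}^{48} (48 − i)/48 = 47/2 ≈ 23.500000.

E[X] = 47/2 = 23.500000.


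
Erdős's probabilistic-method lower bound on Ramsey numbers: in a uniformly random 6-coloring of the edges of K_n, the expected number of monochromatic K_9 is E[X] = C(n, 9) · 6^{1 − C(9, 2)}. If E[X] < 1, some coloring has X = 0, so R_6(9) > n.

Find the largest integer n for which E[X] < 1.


We need C(n, 9) · 6^{1 − 36} < 1, i.e. C(n, 9) < 6^{36 − 1} = 1719070799748422591028658176.
Check values of n near the boundary:
  n = 4402: C(4402, 9) = 1696419745356657449393393700; 1696419745356657449393393700 < 1719070799748422591028658176? YES
  n = 4403: C(4403, 9) = 1699894433046281918452233150; 1699894433046281918452233150 < 1719070799748422591028658176? YES
  n = 4404: C(4404, 9) = 1703375445537161676647015880; 1703375445537161676647015880 < 1719070799748422591028658176? YES
  n = 4405: C(4405, 9) = 1706862792900636302463627150; 1706862792900636302463627150 < 1719070799748422591028658176? YES
  n = 4406: C(4406, 9) = 1710356485221788389505285700; 1710356485221788389505285700 < 1719070799748422591028658176? YES
  n = 4407: C(4407, 9) = 1713856532599459170657070050; 1713856532599459170657070050 < 1719070799748422591028658176? YES
  n = 4408: C(4408, 9) = 1717362945146264156457459600; 1717362945146264156457459600 < 1719070799748422591028658176? YES
  n = 4409: C(4409, 9) = 1720875732988608787686577131; 1720875732988608787686577131 < 1719070799748422591028658176? NO
  n = 4410: C(4410, 9) = 1724394906266704102180823710; 1724394906266704102180823710 < 1719070799748422591028658176? NO
  n = 4411: C(4411, 9) = 1727920475134582415883601405; 1727920475134582415883601405 < 1719070799748422591028658176? NO
The largest n with C(n, 9) < 1719070799748422591028658176 is n = 4408 (where E[X] = 35778394690547169926197075/35813974994758803979763712 ≈ 0.999). Hence R_6(9) > 4408, i.e. R_6(9) ≥ 4409.

Largest n = 4408; hence R_6(9) > 4408.


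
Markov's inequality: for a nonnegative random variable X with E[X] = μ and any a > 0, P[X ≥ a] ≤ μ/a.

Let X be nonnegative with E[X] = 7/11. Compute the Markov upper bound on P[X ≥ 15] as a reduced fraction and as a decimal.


μ = E[X] = 7/11, a = 15.
Markov: P[X ≥ 15] ≤ μ/a = (7/11)/15 = 7/165.
Numerically: ≈ 0.042.
(Since a = 15 > μ = 0.636, the bound 7/165 is < 1 and informative.)

P[X ≥ 15] ≤ 7/165 ≈ 0.042.


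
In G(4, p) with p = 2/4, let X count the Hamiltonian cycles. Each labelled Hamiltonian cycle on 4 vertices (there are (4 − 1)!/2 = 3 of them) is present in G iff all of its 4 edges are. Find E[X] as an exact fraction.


K_4 has (4 − 1)!/2 = 3 labelled Hamiltonian cycles.
For each such Hamiltonian cycle H, let X_H = 1 if all 4 edges of H are present in G. Then P[X_H = 1] = p^{4} = (1/2)^{4} = 1/16.
Summing the indicators: E[X] = Σ_H E[X_H] = 3 · p^{4} = 3 · 1/16 = 3/16.
Numerically: E[X] ≈ 0.188.

E[X] = 3 · (1/2)^{4} = 3/16 ≈ 0.188.


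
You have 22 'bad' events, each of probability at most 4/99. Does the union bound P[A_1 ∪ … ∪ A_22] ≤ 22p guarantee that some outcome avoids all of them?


Union bound: P[∪_{i=1}^{22} A_i] ≤ Σ_i P[A_i] ≤ 22·p = 22·(4/99) = 8/9.
Numerically: 8/9 ≈ 0.8888889.
Is 8/9 < 1? YES.
Since P[∪ A_i] ≤ 8/9 < 1, the complement has P[∩ A_i^c] ≥ 1 − 8/9 = 1/9 > 0, so some outcome avoids every A_i.

22·p = 8/9 ≈ 0.8888889; existence CERTIFIED by the union bound.


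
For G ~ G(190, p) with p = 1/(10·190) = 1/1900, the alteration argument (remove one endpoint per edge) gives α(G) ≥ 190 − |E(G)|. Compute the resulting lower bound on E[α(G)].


E[|E(G)|] = C(190, 2)·p = 17955 · (1/1900) = 189/20.
E[α(G)] ≥ n − E[|E(G)|] = 190 − 189/20 = 3611/20.
Numerically: ≈ 180.550000.
(This is only a lower bound; the true E[α(G)] may be larger.)

E[α(G)] ≥ 3611/20 ≈ 180.550000.


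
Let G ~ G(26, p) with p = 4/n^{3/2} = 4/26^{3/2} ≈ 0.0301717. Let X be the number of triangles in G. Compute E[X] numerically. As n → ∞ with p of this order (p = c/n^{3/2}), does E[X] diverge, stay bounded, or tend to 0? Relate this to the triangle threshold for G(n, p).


Number of potential triangles: C(26, 3) = 2600.
Each occurs with probability p³ ≈ (0.0301717)³ ≈ 2.74662841e-05.
By linearity: E[X] = C(26, 3)·p³ ≈ 2600 · 2.74662841e-05 ≈ 0.071412.
Since α = 3/2 > 1, p = c/n^{3/2} = o(1/n) is below the triangle threshold p ~ 1/n. Asymptotically E[X] ~ (c³/6)·n^{3(1−α)} = (4³/6)·n^{-1.5} → 0, so by Markov's inequality G has no triangles w.h.p.

E[X] ≈ 0.071412; in regime p = Θ(1/n^{3/2}) E[X] tends to 0 (below the triangle threshold p ~ 1/n).


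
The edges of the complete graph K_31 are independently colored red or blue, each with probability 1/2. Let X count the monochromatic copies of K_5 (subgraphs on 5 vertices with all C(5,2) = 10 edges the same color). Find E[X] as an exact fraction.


Let X = Σ_S X_S over the C(31, 5) = 169911 subsets S of size 5, where X_S = 1 if the K_5 on S is monochromatic.
For a fixed S, the K_5 on S has C(5, 2) = 10 edges. P[all 10 edges red] = (1/2)^10, and likewise for blue, so P[monochromatic] = 2·(1/2)^10 = 2^{1 − 10} = 1/512.
By linearity of expectation: E[X] = C(31, 5) · 2^{1 − 10} = 169911 · 1/512 = 169911/512.
Numerically: E[X] ≈ 331.8574.

E[X] = C(31,5)·2^(1−C(5,2)) = 169911/512 ≈ 331.8574.


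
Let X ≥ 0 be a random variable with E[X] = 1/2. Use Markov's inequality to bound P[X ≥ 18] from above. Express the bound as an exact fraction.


μ = E[X] = 1/2, a = 18.
Markov: P[X ≥ 18] ≤ μ/a = (1/2)/18 = 1/36.
Numerically: ≈ 0.02778.
(Since a = 18 > μ = 0.50000, the bound 1/36 is < 1 and informative.)

P[X ≥ 18] ≤ 1/36 ≈ 0.02778.


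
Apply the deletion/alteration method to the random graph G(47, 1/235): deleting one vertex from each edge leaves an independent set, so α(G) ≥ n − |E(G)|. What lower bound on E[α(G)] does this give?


E[|E(G)|] = C(47, 2)·p = 1081 · (1/235) = 23/5.
E[α(G)] ≥ n − E[|E(G)|] = 47 − 23/5 = 212/5.
Numerically: ≈ 42.400.
(This is only a lower bound; the true E[α(G)] may be larger.)

E[α(G)] ≥ 212/5 ≈ 42.400.


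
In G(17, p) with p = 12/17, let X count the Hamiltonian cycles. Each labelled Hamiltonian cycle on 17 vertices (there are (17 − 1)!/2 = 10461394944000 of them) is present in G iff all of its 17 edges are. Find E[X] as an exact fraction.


K_17 has (17 − 1)!/2 = 10461394944000 labelled Hamiltonian cycles.
For each such Hamiltonian cycle H, let X_H = 1 if all 17 edges of H are present in G. Then P[X_H = 1] = p^{17} = (12/17)^{17} = 2218611106740436992/827240261886336764177.
By linearity of expectation: E[X] = Σ_H E[X_H] = 10461394944000 · p^{17} = 10461394944000 · 2218611106740436992/827240261886336764177 = 23209767014756651868459368448000/827240261886336764177.
Numerically: E[X] ≈ 2.8057e+10.

E[X] = 10461394944000 · (12/17)^{17} = 23209767014756651868459368448000/827240261886336764177 ≈ 2.8057e+10.


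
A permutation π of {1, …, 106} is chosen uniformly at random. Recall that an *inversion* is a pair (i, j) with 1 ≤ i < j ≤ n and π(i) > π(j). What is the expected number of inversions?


Write X = Σ X_I over the C(106, 2) = 5565 pairs i < j, with X_I the indicator of one inversion.
There are 5565 indicators.
For each fixed pair i < j, the values π(i) and π(j) are two distinct elements of {1, …, 106} in uniformly random order; by symmetry P[π(i) > π(j)] = 1/2.
By linearity: E[X] = 5565 · (1/2) = C(106, 2) · (1/2) = 5565/2 = 5565/2 ≈ 2782.500.

E[X] = 5565/2 = 2782.500.


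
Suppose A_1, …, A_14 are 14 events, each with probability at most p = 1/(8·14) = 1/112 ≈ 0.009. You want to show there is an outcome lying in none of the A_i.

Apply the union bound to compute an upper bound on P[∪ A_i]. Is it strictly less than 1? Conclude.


Union bound: P[∪_{i=1}^{14} A_i] ≤ Σ_i P[A_i] ≤ 14·p = 14·(1/112) = 1/8.
Numerically: 1/8 ≈ 0.125.
Is 1/8 < 1? YES.
Since P[∪ A_i] ≤ 1/8 < 1, the complement has P[∩ A_i^c] ≥ 1 − 1/8 = 7/8 > 0, so some outcome avoids every A_i.

14·p = 1/8 ≈ 0.125; existence CERTIFIED by the union bound.


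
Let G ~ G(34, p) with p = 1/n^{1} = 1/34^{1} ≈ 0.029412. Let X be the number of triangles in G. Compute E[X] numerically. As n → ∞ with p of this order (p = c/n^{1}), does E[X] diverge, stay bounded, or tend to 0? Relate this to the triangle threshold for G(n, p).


Number of potential triangles: C(34, 3) = 5984.
Each occurs with probability p³ ≈ (0.029412)³ ≈ 2.5442703e-05.
By linearity: E[X] = C(34, 3)·p³ ≈ 5984 · 2.5442703e-05 ≈ 0.15225.
Here α = 1, so p = 1/n is exactly at the triangle threshold p ~ 1/n. Asymptotically E[X] → c³/6 = 1³/6 = 1/6 ≈ 0.16667, a bounded constant. In this regime the triangle count is asymptotically Poisson(c³/6).

E[X] ≈ 0.15225; in regime p = Θ(1/n^{1}) E[X] stays bounded (at the triangle threshold p ~ 1/n).


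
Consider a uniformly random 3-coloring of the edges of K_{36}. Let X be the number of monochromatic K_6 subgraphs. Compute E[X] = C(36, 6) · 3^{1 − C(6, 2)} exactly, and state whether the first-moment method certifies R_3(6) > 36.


E[X] = C(36, 6) · 3^{1 − 15} = 1947792 · 3^{−14} = 1947792/4782969.
As a reduced fraction: E[X] = 649264/1594323 ≈ 0.40723.
Is E[X] < 1? YES.
Since E[X] < 1, there exists a 3-coloring of K_{36} with no monochromatic K_6; hence R_3(6) > 36.

E[X] = 649264/1594323 ≈ 0.40723; E[X] < 1, so R_3(6) > 36.


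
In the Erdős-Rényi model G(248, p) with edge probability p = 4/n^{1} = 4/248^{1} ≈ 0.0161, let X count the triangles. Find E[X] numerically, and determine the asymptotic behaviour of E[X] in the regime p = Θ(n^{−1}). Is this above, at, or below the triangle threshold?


Number of potential triangles: C(248, 3) = 2511496.
Each occurs with probability p³ ≈ (0.0161)³ ≈ 4.19590e-06.
By linearity: E[X] = C(248, 3)·p³ ≈ 2511496 · 4.19590e-06 ≈ 10.538.
Here α = 1, so p = 4/n is exactly at the triangle threshold p ~ 1/n. Asymptotically E[X] → c³/6 = 4³/6 = 32/3 ≈ 10.667, a bounded constant. In this regime the triangle count is asymptotically Poisson(c³/6).

E[X] ≈ 10.538; in regime p = Θ(1/n^{1}) E[X] stays bounded (at the triangle threshold p ~ 1/n).


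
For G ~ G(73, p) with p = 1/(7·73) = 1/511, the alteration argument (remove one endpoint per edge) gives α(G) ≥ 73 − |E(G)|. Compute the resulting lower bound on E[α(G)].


E[|E(G)|] = C(73, 2)·p = 2628 · (1/511) = 36/7.
E[α(G)] ≥ n − E[|E(G)|] = 73 − 36/7 = 475/7.
Numerically: ≈ 67.857143.
(This is only a lower bound; the true E[α(G)] may be larger.)

E[α(G)] ≥ 475/7 ≈ 67.857143.


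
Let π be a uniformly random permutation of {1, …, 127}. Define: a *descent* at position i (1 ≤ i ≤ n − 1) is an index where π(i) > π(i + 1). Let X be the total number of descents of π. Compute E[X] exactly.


Write X = Σ X_I over i = 1, …, 126, with X_I the indicator of one descent.
There are 126 indicators.
For each fixed i, the pair (π(i), π(i+1)) is a uniformly random ordered pair of distinct values from {1, …, 127}; by symmetry P[π(i) > π(i+1)] = 1/2.
By linearity: E[X] = 126 · (1/2) = (127 − 1) · (1/2) = 63 ≈ 63.000000.

E[X] = 63 = 63.000000.


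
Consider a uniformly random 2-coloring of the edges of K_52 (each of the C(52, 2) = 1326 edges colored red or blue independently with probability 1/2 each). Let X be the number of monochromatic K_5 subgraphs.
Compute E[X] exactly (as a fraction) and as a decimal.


Let X = Σ_S X_S over the C(52, 5) = 2598960 subsets S of size 5, where X_S = 1 if the K_5 on S is monochromatic.
For a fixed S, the K_5 on S has C(5, 2) = 10 edges. P[all 10 edges red] = (1/2)^10, and likewise for blue, so P[monochromatic] = 2·(1/2)^10 = 2^{1 − 10} = 1/512.
By linearity of expectation: E[X] = C(52, 5) · 2^{1 − 10} = 2598960 · 1/512 = 162435/32.
Numerically: E[X] ≈ 5076.093750.

E[X] = C(52,5)·2^(1−C(5,2)) = 162435/32 ≈ 5076.093750.


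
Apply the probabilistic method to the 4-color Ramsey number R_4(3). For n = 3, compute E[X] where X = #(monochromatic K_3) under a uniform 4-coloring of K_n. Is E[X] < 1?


E[X] = C(3, 3) · 4^{1 − 3} = 1 · 4^{−2} = 1/16.
As a reduced fraction: E[X] = 1/16 ≈ 0.06250.
Is E[X] < 1? YES.
Since E[X] < 1, there exists a 4-coloring of K_{3} with no monochromatic K_3; hence R_4(3) > 3.

E[X] = 1/16 ≈ 0.06250; E[X] < 1, so R_4(3) > 3.


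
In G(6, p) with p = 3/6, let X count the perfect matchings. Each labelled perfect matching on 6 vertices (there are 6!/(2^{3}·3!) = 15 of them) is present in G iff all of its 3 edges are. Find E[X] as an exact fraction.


K_6 has 6!/(2^{3}·3!) = 15 labelled perfect matchings.
For each such perfect matching H, let X_H = 1 if all 3 edges of H are present in G. Then P[X_H = 1] = p^{3} = (1/2)^{3} = 1/8.
By linearity: E[X] = Σ_H E[X_H] = 15 · p^{3} = 15 · 1/8 = 15/8.
Numerically: E[X] ≈ 1.875.

E[X] = 15 · (1/2)^{3} = 15/8 ≈ 1.875.


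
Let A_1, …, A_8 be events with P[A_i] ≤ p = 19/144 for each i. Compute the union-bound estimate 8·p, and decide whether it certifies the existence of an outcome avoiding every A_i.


Union bound: P[∪_{i=1}^{8} A_i] ≤ Σ_i P[A_i] ≤ 8·p = 8·(19/144) = 19/18.
Numerically: 19/18 ≈ 1.056.
Is 19/18 < 1? NO.
Since the bound 19/18 is ≥ 1, the union bound is uninformative here; it does NOT by itself certify existence.

8·p = 19/18 ≈ 1.056; existence NOT certified by the union bound.


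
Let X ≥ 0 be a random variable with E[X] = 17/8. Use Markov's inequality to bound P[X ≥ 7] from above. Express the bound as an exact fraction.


μ = E[X] = 17/8, a = 7.
Markov: P[X ≥ 7] ≤ μ/a = (17/8)/7 = 17/56.
Numerically: ≈ 0.30357.
(Since a = 7 > μ = 2.12500, the bound 17/56 is < 1 and informative.)

P[X ≥ 7] ≤ 17/56 ≈ 0.30357.


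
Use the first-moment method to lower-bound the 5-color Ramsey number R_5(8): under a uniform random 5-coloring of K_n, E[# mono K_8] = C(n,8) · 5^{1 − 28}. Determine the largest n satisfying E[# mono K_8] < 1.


We need C(n, 8) · 5^{1 − 28} < 1, i.e. C(n, 8) < 5^{28 − 1} = 7450580596923828125.
Check values of n near the boundary:
  n = 858: C(858, 8) = 7049584530256467771; 7049584530256467771 < 7450580596923828125? YES
  n = 859: C(859, 8) = 7115855595170747139; 7115855595170747139 < 7450580596923828125? YES
  n = 860: C(860, 8) = 7182671140665308145; 7182671140665308145 < 7450580596923828125? YES
  n = 861: C(861, 8) = 7250034996615275865; 7250034996615275865 < 7450580596923828125? YES
  n = 862: C(862, 8) = 7317951015318931845; 7317951015318931845 < 7450580596923828125? YES
  n = 863: C(863, 8) = 7386423071602617757; 7386423071602617757 < 7450580596923828125? YES
  n = 864: C(864, 8) = 7455455062926006708; 7455455062926006708 < 7450580596923828125? NO
  n = 865: C(865, 8) = 7525050909487743060; 7525050909487743060 < 7450580596923828125? NO
  n = 866: C(866, 8) = 7595214554331451620; 7595214554331451620 < 7450580596923828125? NO
The largest n with C(n, 8) < 7450580596923828125 is n = 863 (where E[X] = 7386423071602617757/7450580596923828125 ≈ 0.9914). Hence R_5(8) > 863, i.e. R_5(8) ≥ 864.

Largest n = 863; hence R_5(8) > 863.


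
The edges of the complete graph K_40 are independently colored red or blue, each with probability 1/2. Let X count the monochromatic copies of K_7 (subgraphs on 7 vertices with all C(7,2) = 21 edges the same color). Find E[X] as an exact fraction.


Let X = Σ_S X_S over the C(40, 7) = 18643560 subsets S of size 7, where X_S = 1 if the K_7 on S is monochromatic.
For a fixed S, the K_7 on S has C(7, 2) = 21 edges. P[all 21 edges red] = (1/2)^21, and likewise for blue, so P[monochromatic] = 2·(1/2)^21 = 2^{1 − 21} = 1/1048576.
By linearity: E[X] = C(40, 7) · 2^{1 − 21} = 18643560 · 1/1048576 = 2330445/131072.
Numerically: E[X] ≈ 17.780.

E[X] = C(40,7)·2^(1−C(7,2)) = 2330445/131072 ≈ 17.780.


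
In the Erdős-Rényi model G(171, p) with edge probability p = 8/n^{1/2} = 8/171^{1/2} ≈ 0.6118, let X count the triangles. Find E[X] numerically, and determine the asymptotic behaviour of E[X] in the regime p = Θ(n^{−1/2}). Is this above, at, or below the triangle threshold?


Number of potential triangles: C(171, 3) = 818805.
Each occurs with probability p³ ≈ (0.6118)³ ≈ 2.289685e-01.
By linearity: E[X] = C(171, 3)·p³ ≈ 818805 · 2.289685e-01 ≈ 187480.5770.
Since α = 1/2 < 1, p = c/n^{1/2} ≫ 1/n is above the triangle threshold p ~ 1/n. Asymptotically E[X] ~ (c³/6)·n^{3(1−α)} = (8³/6)·n^{1.5} → ∞; triangles are abundant w.h.p.

E[X] ≈ 187480.5770; in regime p = Θ(1/n^{1/2}) E[X] diverges (above the triangle threshold p ~ 1/n).


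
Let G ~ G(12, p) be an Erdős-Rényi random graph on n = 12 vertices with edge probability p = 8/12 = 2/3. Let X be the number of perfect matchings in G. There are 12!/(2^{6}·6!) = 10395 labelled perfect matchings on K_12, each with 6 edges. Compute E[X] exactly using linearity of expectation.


K_12 has 12!/(2^{6}·6!) = 10395 labelled perfect matchings.
For each such perfect matching H, let X_H = 1 if all 6 edges of H are present in G. Then P[X_H = 1] = p^{6} = (2/3)^{6} = 64/729.
By linearity of expectation: E[X] = Σ_H E[X_H] = 10395 · p^{6} = 10395 · 64/729 = 24640/27.
Numerically: E[X] ≈ 912.59.

E[X] = 10395 · (2/3)^{6} = 24640/27 ≈ 912.59.


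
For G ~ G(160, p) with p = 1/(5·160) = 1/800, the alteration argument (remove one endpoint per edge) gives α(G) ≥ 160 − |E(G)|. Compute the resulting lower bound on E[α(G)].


E[|E(G)|] = C(160, 2)·p = 12720 · (1/800) = 159/10.
E[α(G)] ≥ n − E[|E(G)|] = 160 − 159/10 = 1441/10.
Numerically: ≈ 144.10000.
(This is only a lower bound; the true E[α(G)] may be larger.)

E[α(G)] ≥ 1441/10 ≈ 144.10000.


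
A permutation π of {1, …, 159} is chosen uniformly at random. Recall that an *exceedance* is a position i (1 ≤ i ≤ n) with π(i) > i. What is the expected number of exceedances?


Write X = Σ_{i=1}^{159} X_i, where X_i = 1_{π(i) > i}.
For each fixed i, π(i) is uniform over {1, …, 159} (marginal of a uniform permutation), so P[π(i) > i] = (n − i)/n. Summing: Σ_{i=1}^{159} (n − i)/n = (0 + 1 + … + 158)/159 = 159(159 − 1)/(2·159) = (159 − 1)/2.
Hence E[X] = Σ_{i=1}^{159} (159 − i)/159 = 79 ≈ 79.000.

E[X] = 79 = 79.000.


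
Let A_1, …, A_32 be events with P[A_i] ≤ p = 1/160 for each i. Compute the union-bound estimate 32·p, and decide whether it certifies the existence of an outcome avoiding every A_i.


Union bound: P[∪_{i=1}^{32} A_i] ≤ Σ_i P[A_i] ≤ 32·p = 32·(1/160) = 1/5.
Numerically: 1/5 ≈ 0.200.
Is 1/5 < 1? YES.
Since P[∪ A_i] ≤ 1/5 < 1, the complement has P[∩ A_i^c] ≥ 1 − 1/5 = 4/5 > 0, so some outcome avoids every A_i.

32·p = 1/5 ≈ 0.200; existence CERTIFIED by the union bound.


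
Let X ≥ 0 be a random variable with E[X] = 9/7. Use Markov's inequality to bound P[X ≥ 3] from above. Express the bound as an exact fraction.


μ = E[X] = 9/7, a = 3.
Markov: P[X ≥ 3] ≤ μ/a = (9/7)/3 = 3/7.
Numerically: ≈ 0.429.
(Since a = 3 > μ = 1.286, the bound 3/7 is < 1 and informative.)

P[X ≥ 3] ≤ 3/7 ≈ 0.429.


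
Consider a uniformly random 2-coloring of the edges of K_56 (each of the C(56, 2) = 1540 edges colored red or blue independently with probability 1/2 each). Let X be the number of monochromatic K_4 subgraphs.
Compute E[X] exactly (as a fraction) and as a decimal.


Let X = Σ_S X_S over the C(56, 4) = 367290 subsets S of size 4, where X_S = 1 if the K_4 on S is monochromatic.
For a fixed S, the K_4 on S has C(4, 2) = 6 edges. P[all 6 edges red] = (1/2)^6, and likewise for blue, so P[monochromatic] = 2·(1/2)^6 = 2^{1 − 6} = 1/32.
By linearity: E[X] = C(56, 4) · 2^{1 − 6} = 367290 · 1/32 = 183645/16.
Numerically: E[X] ≈ 11477.81250.

E[X] = C(56,4)·2^(1−C(4,2)) = 183645/16 ≈ 11477.81250.


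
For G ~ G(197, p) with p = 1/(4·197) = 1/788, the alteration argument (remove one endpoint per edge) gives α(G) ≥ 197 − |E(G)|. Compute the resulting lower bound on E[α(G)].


E[|E(G)|] = C(197, 2)·p = 19306 · (1/788) = 49/2.
E[α(G)] ≥ n − E[|E(G)|] = 197 − 49/2 = 345/2.
Numerically: ≈ 172.5000.
(This is only a lower bound; the true E[α(G)] may be larger.)

E[α(G)] ≥ 345/2 ≈ 172.5000.


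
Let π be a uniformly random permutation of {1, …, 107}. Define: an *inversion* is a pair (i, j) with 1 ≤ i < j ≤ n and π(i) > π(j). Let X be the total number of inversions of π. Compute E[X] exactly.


Write X = Σ X_I over the C(107, 2) = 5671 pairs i < j, with X_I the indicator of one inversion.
There are 5671 indicators.
For each fixed pair i < j, the values π(i) and π(j) are two distinct elements of {1, …, 107} in uniformly random order; by symmetry P[π(i) > π(j)] = 1/2.
By linearity: E[X] = 5671 · (1/2) = C(107, 2) · (1/2) = 5671/2 = 5671/2 ≈ 2835.500.

E[X] = 5671/2 = 2835.500.


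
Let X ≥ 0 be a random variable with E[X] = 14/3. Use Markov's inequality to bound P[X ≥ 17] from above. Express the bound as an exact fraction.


μ = E[X] = 14/3, a = 17.
Markov: P[X ≥ 17] ≤ μ/a = (14/3)/17 = 14/51.
Numerically: ≈ 0.274510.
(Since a = 17 > μ = 4.666667, the bound 14/51 is < 1 and informative.)

P[X ≥ 17] ≤ 14/51 ≈ 0.274510.


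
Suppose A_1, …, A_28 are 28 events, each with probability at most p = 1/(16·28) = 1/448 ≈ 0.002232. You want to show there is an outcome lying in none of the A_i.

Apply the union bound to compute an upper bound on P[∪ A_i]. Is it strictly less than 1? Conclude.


Union bound: P[∪_{i=1}^{28} A_i] ≤ Σ_i P[A_i] ≤ 28·p = 28·(1/448) = 1/16.
Numerically: 1/16 ≈ 0.062500.
Is 1/16 < 1? YES.
Since P[∪ A_i] ≤ 1/16 < 1, the complement has P[∩ A_i^c] ≥ 1 − 1/16 = 15/16 > 0, so some outcome avoids every A_i.

28·p = 1/16 ≈ 0.062500; existence CERTIFIED by the union bound.


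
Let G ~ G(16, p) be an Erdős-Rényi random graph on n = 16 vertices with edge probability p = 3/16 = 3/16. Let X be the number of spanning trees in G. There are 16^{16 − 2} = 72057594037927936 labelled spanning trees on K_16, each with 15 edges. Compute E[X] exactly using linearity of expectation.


K_16 has 16^{16 − 2} = 72057594037927936 labelled spanning trees.
For each such spanning tree H, let X_H = 1 if all 15 edges of H are present in G. Then P[X_H = 1] = p^{15} = (3/16)^{15} = 14348907/1152921504606846976.
By linearity: E[X] = Σ_H E[X_H] = 72057594037927936 · p^{15} = 72057594037927936 · 14348907/1152921504606846976 = 14348907/16.
Numerically: E[X] ≈ 896807.

E[X] = 72057594037927936 · (3/16)^{15} = 14348907/16 ≈ 896807.


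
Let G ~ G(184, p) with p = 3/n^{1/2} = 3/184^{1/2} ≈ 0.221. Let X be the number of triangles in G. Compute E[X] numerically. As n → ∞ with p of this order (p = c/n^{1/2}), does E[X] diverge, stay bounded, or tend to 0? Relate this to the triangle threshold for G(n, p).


Number of potential triangles: C(184, 3) = 1021384.
Each occurs with probability p³ ≈ (0.221)³ ≈ 1.08178e-02.
By linearity: E[X] = C(184, 3)·p³ ≈ 1021384 · 1.08178e-02 ≈ 11049.079.
Since α = 1/2 < 1, p = c/n^{1/2} ≫ 1/n is above the triangle threshold p ~ 1/n. Asymptotically E[X] ~ (c³/6)·n^{3(1−α)} = (3³/6)·n^{1.5} → ∞; triangles are abundant w.h.p.

E[X] ≈ 11049.079; in regime p = Θ(1/n^{1/2}) E[X] diverges (above the triangle threshold p ~ 1/n).


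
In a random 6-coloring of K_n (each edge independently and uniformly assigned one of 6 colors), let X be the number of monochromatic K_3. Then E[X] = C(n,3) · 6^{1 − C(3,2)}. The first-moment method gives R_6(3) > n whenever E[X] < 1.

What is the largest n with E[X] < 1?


We need C(n, 3) · 6^{1 − 3} < 1, i.e. C(n, 3) < 6^{3 − 1} = 36.
Check values of n near the boundary:
  n = 3: C(3, 3) = 1; 1 < 36? YES
  n = 4: C(4, 3) = 4; 4 < 36? YES
  n = 5: C(5, 3) = 10; 10 < 36? YES
  n = 6: C(6, 3) = 20; 20 < 36? YES
  n = 7: C(7, 3) = 35; 35 < 36? YES
  n = 8: C(8, 3) = 56; 56 < 36? NO
  n = 9: C(9, 3) = 84; 84 < 36? NO
  n = 10: C(10, 3) = 120; 120 < 36? NO
The largest n with C(n, 3) < 36 is n = 7 (where E[X] = 35/36 ≈ 0.972222). Hence R_6(3) > 7, i.e. R_6(3) ≥ 8.

Largest n = 7; hence R_6(3) > 7.


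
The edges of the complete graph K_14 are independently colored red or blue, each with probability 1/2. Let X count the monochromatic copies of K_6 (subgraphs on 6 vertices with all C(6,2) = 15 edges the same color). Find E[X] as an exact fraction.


Let X = Σ_S X_S over the C(14, 6) = 3003 subsets S of size 6, where X_S = 1 if the K_6 on S is monochromatic.
For a fixed S, the K_6 on S has C(6, 2) = 15 edges. P[all 15 edges red] = (1/2)^15, and likewise for blue, so P[monochromatic] = 2·(1/2)^15 = 2^{1 − 15} = 1/16384.
Summing: E[X] = C(14, 6) · 2^{1 − 15} = 3003 · 1/16384 = 3003/16384.
Numerically: E[X] ≈ 0.183289.

E[X] = C(14,6)·2^(1−C(6,2)) = 3003/16384 ≈ 0.183289.


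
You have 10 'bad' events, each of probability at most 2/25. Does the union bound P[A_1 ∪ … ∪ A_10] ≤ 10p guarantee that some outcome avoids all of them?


Union bound: P[∪_{i=1}^{10} A_i] ≤ Σ_i P[A_i] ≤ 10·p = 10·(2/25) = 4/5.
Numerically: 4/5 ≈ 0.800.
Is 4/5 < 1? YES.
Since P[∪ A_i] ≤ 4/5 < 1, the complement has P[∩ A_i^c] ≥ 1 − 4/5 = 1/5 > 0, so some outcome avoids every A_i.

10·p = 4/5 ≈ 0.800; existence CERTIFIED by the union bound.


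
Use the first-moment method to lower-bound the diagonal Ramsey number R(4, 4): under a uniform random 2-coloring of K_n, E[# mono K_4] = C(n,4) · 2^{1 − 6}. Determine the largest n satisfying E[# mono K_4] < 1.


We need C(n, 4) · 2^{1 − 6} < 1, i.e. C(n, 4) < 2^{6 − 1} = 32.
Check values of n near the boundary:
  n = 4: C(4, 4) = 1; 1 < 32? YES
  n = 5: C(5, 4) = 5; 5 < 32? YES
  n = 6: C(6, 4) = 15; 15 < 32? YES
  n = 7: C(7, 4) = 35; 35 < 32? NO
The largest n with C(n, 4) < 32 is n = 6 (where E[X] = 15/32 ≈ 0.46875). Hence R(4, 4) > 6, i.e. R(4, 4) ≥ 7.

Largest n = 6; hence R(4, 4) > 6.


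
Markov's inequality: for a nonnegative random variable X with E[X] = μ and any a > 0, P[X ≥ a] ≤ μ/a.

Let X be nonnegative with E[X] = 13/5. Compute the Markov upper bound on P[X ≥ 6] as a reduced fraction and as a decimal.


μ = E[X] = 13/5, a = 6.
Markov: P[X ≥ 6] ≤ μ/a = (13/5)/6 = 13/30.
Numerically: ≈ 0.4333.
(Since a = 6 > μ = 2.6000, the bound 13/30 is < 1 and informative.)

P[X ≥ 6] ≤ 13/30 ≈ 0.4333.


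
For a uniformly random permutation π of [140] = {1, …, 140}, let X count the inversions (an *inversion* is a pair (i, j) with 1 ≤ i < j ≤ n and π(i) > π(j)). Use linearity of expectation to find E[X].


Write X = Σ X_I over the C(140, 2) = 9730 pairs i < j, with X_I the indicator of one inversion.
There are 9730 indicators.
For each fixed pair i < j, the values π(i) and π(j) are two distinct elements of {1, …, 140} in uniformly random order; by symmetry P[π(i) > π(j)] = 1/2.
By linearity: E[X] = 9730 · (1/2) = C(140, 2) · (1/2) = 9730/2 = 4865 ≈ 4865.00000.

E[X] = 4865 = 4865.00000.
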